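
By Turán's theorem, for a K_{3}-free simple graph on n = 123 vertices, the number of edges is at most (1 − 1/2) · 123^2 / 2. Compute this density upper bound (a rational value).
Turán density bound = (1/2) · 123^2/2 = 15129/4 ≈ 3782.25

Turán's theorem: ex(n, K_{r+1}) is achieved by the complete r-partite Turán graph T(n, r) with parts as balanced as possible, and is at most (1 − 1/r) · n^2/2. For r = 2, n = 123: the density bound is (1/2) · 15129/2 = 15129/4 ≈ 3782.25. The integer-valued extremum is e(T(123, 2)) = 3782, which is strictly less than the density bound 15129/4 since 2 ∤ 123 (the parts of T(123, 2) cannot all be equal).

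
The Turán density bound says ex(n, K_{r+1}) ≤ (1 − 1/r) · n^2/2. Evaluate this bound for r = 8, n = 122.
Turán density bound = (7/8) · 122^2/2 = 26047/4 ≈ 6511.75

Turán's theorem: ex(n, K_{r+1}) is achieved by the complete r-partite Turán graph T(n, r) with parts as balanced as possible, and is at most (1 − 1/r) · n^2/2. For r = 8, n = 122: the density bound is (7/8) · 14884/2 = 26047/4 ≈ 6511.75. The integer-valued extremum is e(T(122, 8)) = 6511, which is strictly less than the density bound 26047/4 since 8 ∤ 122 (the parts of T(122, 8) cannot all be equal).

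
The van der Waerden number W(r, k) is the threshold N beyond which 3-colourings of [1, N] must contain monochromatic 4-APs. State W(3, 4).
W(3, 4) = 293

W(3, 4) = 293. The lower bound W(3, 4) > 292 comes from an explicit good 3-colouring of [1, 292]; the upper bound W(3, 4) ≤ 293 was verified by exhaustive search over 3-colourings of [1, 293].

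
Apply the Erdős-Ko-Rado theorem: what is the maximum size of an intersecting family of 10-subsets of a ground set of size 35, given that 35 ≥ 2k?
max |F| = C(34, 9) = 52451256

Erdős-Ko-Rado (1961): when n ≥ 2k, max |F| = C(n−1, k−1). The bound is attained by the star {A : i ∈ A} for any fixed i ∈ [n]. Here C(35−1, 10−1) = C(34, 9) = 52451256.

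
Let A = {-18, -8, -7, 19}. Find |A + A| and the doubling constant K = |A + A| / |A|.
K = |A + A| / |A| = 10/4 = 5/2

Enumerate A + A = {a + b : a, b ∈ A}. With |A| = 4, there are |A|^2 = 16 ordered sum pairs; collecting distinct values, A + A = {-36, -26, -25, -16, -15, -14, 1, 11, 12, 38}, so |A + A| = 10. Thus K = 10/4 = 5/2. For comparison, the minimum possible |A + A| over all 4-element sets is 2·4 − 1 = 7 (so min K = 7/4), attained only by arithmetic progressions.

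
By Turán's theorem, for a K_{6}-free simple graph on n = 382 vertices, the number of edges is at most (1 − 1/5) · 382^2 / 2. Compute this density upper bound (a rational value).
Turán density bound = (4/5) · 382^2/2 = 291848/5 ≈ 58369.6

Turán's theorem: ex(n, K_{r+1}) is achieved by the complete r-partite Turán graph T(n, r) with parts as balanced as possible, and is at most (1 − 1/r) · n^2/2. For r = 5, n = 382: the density bound is (4/5) · 145924/2 = 291848/5 ≈ 58369.6. The integer-valued extremum is e(T(382, 5)) = 58369, which is strictly less than the density bound 291848/5 since 5 ∤ 382 (the parts of T(382, 5) cannot all be equal).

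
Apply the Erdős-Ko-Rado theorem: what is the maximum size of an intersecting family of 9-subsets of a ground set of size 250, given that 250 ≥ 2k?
max |F| = C(249, 8) = 327144870503451

Erdős-Ko-Rado (1961): when n ≥ 2k, max |F| = C(n−1, k−1). The bound is attained by the star {A : i ∈ A} for any fixed i ∈ [n]. Here C(250−1, 9−1) = C(249, 8) = 327144870503451.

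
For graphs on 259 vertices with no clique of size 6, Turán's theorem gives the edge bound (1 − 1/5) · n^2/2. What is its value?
Turán density bound = (4/5) · 259^2/2 = 134162/5 ≈ 26832.4

Turán's theorem: ex(n, K_{r+1}) is achieved by the complete r-partite Turán graph T(n, r) with parts as balanced as possible, and is at most (1 − 1/r) · n^2/2. For r = 5, n = 259: the density bound is (4/5) · 67081/2 = 134162/5 ≈ 26832.4. The integer-valued extremum is e(T(259, 5)) = 26832, which is strictly less than the density bound 134162/5 since 5 ∤ 259 (the parts of T(259, 5) cannot all be equal).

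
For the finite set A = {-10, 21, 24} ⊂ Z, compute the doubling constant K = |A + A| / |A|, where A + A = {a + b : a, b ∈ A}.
K = |A + A| / |A| = 6/3 = 2

Enumerate A + A = {a + b : a, b ∈ A}. With |A| = 3, there are |A|^2 = 9 ordered sum pairs; collecting distinct values, A + A = {-20, 11, 14, 42, 45, 48}, so |A + A| = 6. Thus K = 6/3 = 2. For comparison, the minimum possible |A + A| over all 3-element sets is 2·3 − 1 = 5 (so min K = 5/3), attained only by arithmetic progressions.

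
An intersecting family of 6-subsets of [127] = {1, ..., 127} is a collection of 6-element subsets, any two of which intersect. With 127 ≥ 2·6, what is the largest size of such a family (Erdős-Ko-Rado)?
max |F| = C(126, 5) = 244222650

Erdős-Ko-Rado (1961): when n ≥ 2k, max |F| = C(n−1, k−1). The bound is attained by the star {A : i ∈ A} for any fixed i ∈ [n]. Here C(127−1, 6−1) = C(126, 5) = 244222650.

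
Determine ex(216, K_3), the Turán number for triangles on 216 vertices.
ex(216, K_3) = ⌊216^2/4⌋ = 11664

Mantel (1907): a triangle-free graph on n vertices has at most ⌊n^2/4⌋ edges, with equality for the complete bipartite graph K_{⌊n/2⌋, ⌈n/2⌉}. For n = 216: ⌊216^2/4⌋ = ⌊46656/4⌋ = 11664. The extremal graph is K_{108, 108}, which has 108·108 = 11664 edges.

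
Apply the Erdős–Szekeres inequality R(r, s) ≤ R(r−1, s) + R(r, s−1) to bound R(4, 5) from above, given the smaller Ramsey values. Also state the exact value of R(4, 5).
R(4, 5) ≤ R(3, 5) + R(4, 4) = 14 + 18 = 32; exact value R(4, 5) = 25.

The Erdős–Szekeres recurrence R(r, s) ≤ R(r−1, s) + R(r, s−1) applied to (r, s) = (4, 5) gives
  R(4, 5) ≤ R(3, 5) + R(4, 4) = 14 + 18 = 32.
(Recall R(2, k) = k and R is symmetric.) The recurrence is not tight here (it gives 32, but the exact value is R(4, 5) = 25); the tight upper bound requires a sharper argument than the simple recurrence, combined with a lower-bound construction on K_{24}.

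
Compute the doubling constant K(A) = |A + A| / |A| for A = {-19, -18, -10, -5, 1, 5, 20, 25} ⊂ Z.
K = |A + A| / |A| = 32/8 = 4

Enumerate A + A = {a + b : a, b ∈ A}. With |A| = 8, there are |A|^2 = 64 ordered sum pairs; collecting distinct values, A + A = {-38, -37, -36, -29, -28, -24, -23, -20, -18, -17, -15, -14, -13, -10, -9, -5, -4, 0, 1, 2, 6, 7, 10, 15, 20, 21, 25, 26, 30, 40, 45, 50}, so |A + A| = 32. Thus K = 32/8 = 4. For comparison, the minimum possible |A + A| over all 8-element sets is 2·8 − 1 = 15 (so min K = 15/8), attained only by arithmetic progressions.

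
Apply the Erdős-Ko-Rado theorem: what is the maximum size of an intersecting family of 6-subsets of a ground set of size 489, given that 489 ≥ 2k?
max |F| = C(488, 5) = 225938846232

Erdős-Ko-Rado (1961): when n ≥ 2k, max |F| = C(n−1, k−1). The bound is attained by the star {A : i ∈ A} for any fixed i ∈ [n]. Here C(489−1, 6−1) = C(488, 5) = 225938846232.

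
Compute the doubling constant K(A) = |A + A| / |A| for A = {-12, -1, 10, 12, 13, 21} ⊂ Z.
K = |A + A| / |A| = 18/6 = 3

Enumerate A + A = {a + b : a, b ∈ A}. With |A| = 6, there are |A|^2 = 36 ordered sum pairs; collecting distinct values, A + A = {-24, -13, -2, 0, 1, 9, 11, 12, 20, 22, 23, 24, 25, 26, 31, 33, 34, 42}, so |A + A| = 18. Thus K = 18/6 = 3. For comparison, the minimum possible |A + A| over all 6-element sets is 2·6 − 1 = 11 (so min K = 11/6), attained only by arithmetic progressions.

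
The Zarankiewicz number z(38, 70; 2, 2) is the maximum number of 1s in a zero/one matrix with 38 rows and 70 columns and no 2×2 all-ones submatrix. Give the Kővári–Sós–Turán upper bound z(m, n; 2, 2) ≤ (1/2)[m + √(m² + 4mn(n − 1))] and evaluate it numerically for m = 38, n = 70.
z(38, 70; 2, 2) ≤ (1/2)[38 + √(38² + 4·38·70·69)] = (1/2)[38 + √735604] = 447.8368

Kővári–Sós–Turán: let r_1, ..., r_38 be the row sums and z = Σ r_i the total number of 1s. Each pair of columns can share at most one row with both entries 1 (else a 2×2 all-ones block appears), so Σ_i C(r_i, 2) ≤ C(70, 2) = 2415. By convexity Σ_i C(r_i, 2) ≥ 38·C(z/38, 2) = z(z − 38)/(2·38), giving z² − 38z − 38·70·69 ≤ 0 and hence z ≤ (1/2)[38 + √(1444 + 4·183540)] = (1/2)[38 + √735604] ≈ (1/2)(38 + 857.6736) = 447.8368.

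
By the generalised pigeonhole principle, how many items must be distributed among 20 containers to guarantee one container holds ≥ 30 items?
n = (30 − 1)·20 + 1 = 581

By the generalised pigeonhole principle, to guarantee some box contains ≥ r objects we need more than (r − 1) · k objects total. Threshold: n = (r − 1) · k + 1. With r = 30 and k = 20: n = 29 · 20 + 1 = 580 + 1 = 581. For n = 580 = 29 · 20, we can put exactly 29 objects in every box, avoiding 30 in any single one — so 581 is tight.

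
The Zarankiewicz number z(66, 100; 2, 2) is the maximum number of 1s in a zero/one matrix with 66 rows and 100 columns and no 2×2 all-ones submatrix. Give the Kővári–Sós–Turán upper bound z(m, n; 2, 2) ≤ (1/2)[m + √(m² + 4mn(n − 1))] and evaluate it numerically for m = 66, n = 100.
z(66, 100; 2, 2) ≤ (1/2)[66 + √(66² + 4·66·100·99)] = (1/2)[66 + √2617956] = 842.0049

Kővári–Sós–Turán: let r_1, ..., r_66 be the row sums and z = Σ r_i the total number of 1s. Each pair of columns can share at most one row with both entries 1 (else a 2×2 all-ones block appears), so Σ_i C(r_i, 2) ≤ C(100, 2) = 4950. By convexity Σ_i C(r_i, 2) ≥ 66·C(z/66, 2) = z(z − 66)/(2·66), giving z² − 66z − 66·100·99 ≤ 0 and hence z ≤ (1/2)[66 + √(4356 + 4·653400)] = (1/2)[66 + √2617956] ≈ (1/2)(66 + 1618.0099) = 842.0049.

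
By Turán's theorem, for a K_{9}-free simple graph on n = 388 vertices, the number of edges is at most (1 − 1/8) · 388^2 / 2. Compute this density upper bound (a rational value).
Turán density bound = (7/8) · 388^2/2 = 65863

Turán's theorem: ex(n, K_{r+1}) is achieved by the complete r-partite Turán graph T(n, r) with parts as balanced as possible, and is at most (1 − 1/r) · n^2/2. For r = 8, n = 388: the density bound is (7/8) · 150544/2 = 65863. The integer-valued extremum is e(T(388, 8)) = 65862, which is strictly less than the density bound 65863 since 8 ∤ 388 (the parts of T(388, 8) cannot all be equal).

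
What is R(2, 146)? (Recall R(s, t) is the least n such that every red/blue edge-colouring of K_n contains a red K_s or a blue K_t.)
R(2, 146) = 146

R(2, k) = k for all k ≥ 2: in a 2-colouring of K_k, either some edge is red (a red K_2) or all edges are blue (a blue K_k). And K_{145} coloured all-blue has no blue K_146, so R(2, 146) > 145. Hence R(2, 146) = 146.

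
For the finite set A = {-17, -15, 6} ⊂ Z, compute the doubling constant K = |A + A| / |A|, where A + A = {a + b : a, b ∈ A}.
K = |A + A| / |A| = 6/3 = 2

Enumerate A + A = {a + b : a, b ∈ A}. With |A| = 3, there are |A|^2 = 9 ordered sum pairs; collecting distinct values, A + A = {-34, -32, -30, -11, -9, 12}, so |A + A| = 6. Thus K = 6/3 = 2. For comparison, the minimum possible |A + A| over all 3-element sets is 2·3 − 1 = 5 (so min K = 5/3), attained only by arithmetic progressions.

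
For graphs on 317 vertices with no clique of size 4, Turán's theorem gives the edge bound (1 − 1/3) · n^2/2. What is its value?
Turán density bound = (2/3) · 317^2/2 = 100489/3 ≈ 33496.3333

Turán's theorem: ex(n, K_{r+1}) is achieved by the complete r-partite Turán graph T(n, r) with parts as balanced as possible, and is at most (1 − 1/r) · n^2/2. For r = 3, n = 317: the density bound is (2/3) · 100489/2 = 100489/3 ≈ 33496.3333. The integer-valued extremum is e(T(317, 3)) = 33496, which is strictly less than the density bound 100489/3 since 3 ∤ 317 (the parts of T(317, 3) cannot all be equal).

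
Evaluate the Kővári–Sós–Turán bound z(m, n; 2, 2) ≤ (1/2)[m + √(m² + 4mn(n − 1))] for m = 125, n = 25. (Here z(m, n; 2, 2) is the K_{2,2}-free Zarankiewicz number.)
z(125, 25; 2, 2) ≤ (1/2)[125 + √(125² + 4·125·25·24)] = (1/2)[125 + √315625] = 343.4026

Kővári–Sós–Turán: let r_1, ..., r_125 be the row sums and z = Σ r_i the total number of 1s. Each pair of columns can share at most one row with both entries 1 (else a 2×2 all-ones block appears), so Σ_i C(r_i, 2) ≤ C(25, 2) = 300. By convexity Σ_i C(r_i, 2) ≥ 125·C(z/125, 2) = z(z − 125)/(2·125), giving z² − 125z − 125·25·24 ≤ 0 and hence z ≤ (1/2)[125 + √(15625 + 4·75000)] = (1/2)[125 + √315625] ≈ (1/2)(125 + 561.8051) = 343.4026.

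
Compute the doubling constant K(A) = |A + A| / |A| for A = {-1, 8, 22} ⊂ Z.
K = |A + A| / |A| = 6/3 = 2

Enumerate A + A = {a + b : a, b ∈ A}. With |A| = 3, there are |A|^2 = 9 ordered sum pairs; collecting distinct values, A + A = {-2, 7, 16, 21, 30, 44}, so |A + A| = 6. Thus K = 6/3 = 2. For comparison, the minimum possible |A + A| over all 3-element sets is 2·3 − 1 = 5 (so min K = 5/3), attained only by arithmetic progressions.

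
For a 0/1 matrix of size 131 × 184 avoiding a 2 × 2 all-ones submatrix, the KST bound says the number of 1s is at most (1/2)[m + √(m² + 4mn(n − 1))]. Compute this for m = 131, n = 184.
z(131, 184; 2, 2) ≤ (1/2)[131 + √(131² + 4·131·184·183)] = (1/2)[131 + √17661289] = 2166.7668

Kővári–Sós–Turán: let r_1, ..., r_131 be the row sums and z = Σ r_i the total number of 1s. Each pair of columns can share at most one row with both entries 1 (else a 2×2 all-ones block appears), so Σ_i C(r_i, 2) ≤ C(184, 2) = 16836. By convexity Σ_i C(r_i, 2) ≥ 131·C(z/131, 2) = z(z − 131)/(2·131), giving z² − 131z − 131·184·183 ≤ 0 and hence z ≤ (1/2)[131 + √(17161 + 4·4411032)] = (1/2)[131 + √17661289] ≈ (1/2)(131 + 4202.5336) = 2166.7668.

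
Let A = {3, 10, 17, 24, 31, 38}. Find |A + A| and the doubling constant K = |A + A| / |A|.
K = |A + A| / |A| = 11/6

Enumerate A + A = {a + b : a, b ∈ A}. With |A| = 6, there are |A|^2 = 36 ordered sum pairs; collecting distinct values, A + A = {6, 13, 20, 27, 34, 41, 48, 55, 62, 69, 76}, so |A + A| = 11. Thus K = 11/6. Here |A + A| = 2|A| − 1 = 11, the minimum possible — so K = 11/6 is minimal, which holds iff A is an arithmetic progression.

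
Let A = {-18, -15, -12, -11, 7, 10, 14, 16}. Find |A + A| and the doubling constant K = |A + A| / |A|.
K = |A + A| / |A| = 30/8 = 15/4

Enumerate A + A = {a + b : a, b ∈ A}. With |A| = 8, there are |A|^2 = 64 ordered sum pairs; collecting distinct values, A + A = {-36, -33, -30, -29, -27, -26, -24, -23, -22, -11, -8, -5, -4, -2, -1, 1, 2, 3, 4, 5, 14, 17, 20, 21, 23, 24, 26, 28, 30, 32}, so |A + A| = 30. Thus K = 30/8 = 15/4. For comparison, the minimum possible |A + A| over all 8-element sets is 2·8 − 1 = 15 (so min K = 15/8), attained only by arithmetic progressions.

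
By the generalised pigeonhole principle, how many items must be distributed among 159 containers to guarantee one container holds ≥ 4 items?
n = (4 − 1)·159 + 1 = 478

By the generalised pigeonhole principle, to guarantee some box contains ≥ r objects we need more than (r − 1) · k objects total. Threshold: n = (r − 1) · k + 1. With r = 4 and k = 159: n = 3 · 159 + 1 = 477 + 1 = 478. For n = 477 = 3 · 159, we can put exactly 3 objects in every box, avoiding 4 in any single one — so 478 is tight.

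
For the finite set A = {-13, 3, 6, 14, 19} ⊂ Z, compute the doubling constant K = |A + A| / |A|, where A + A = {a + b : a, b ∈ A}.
K = |A + A| / |A| = 14/5

Enumerate A + A = {a + b : a, b ∈ A}. With |A| = 5, there are |A|^2 = 25 ordered sum pairs; collecting distinct values, A + A = {-26, -10, -7, 1, 6, 9, 12, 17, 20, 22, 25, 28, 33, 38}, so |A + A| = 14. Thus K = 14/5. For comparison, the minimum possible |A + A| over all 5-element sets is 2·5 − 1 = 9 (so min K = 9/5), attained only by arithmetic progressions.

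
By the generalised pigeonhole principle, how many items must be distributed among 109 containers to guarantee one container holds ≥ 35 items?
n = (35 − 1)·109 + 1 = 3707

By the generalised pigeonhole principle, to guarantee some box contains ≥ r objects we need more than (r − 1) · k objects total. Threshold: n = (r − 1) · k + 1. With r = 35 and k = 109: n = 34 · 109 + 1 = 3706 + 1 = 3707. For n = 3706 = 34 · 109, we can put exactly 34 objects in every box, avoiding 35 in any single one — so 3707 is tight.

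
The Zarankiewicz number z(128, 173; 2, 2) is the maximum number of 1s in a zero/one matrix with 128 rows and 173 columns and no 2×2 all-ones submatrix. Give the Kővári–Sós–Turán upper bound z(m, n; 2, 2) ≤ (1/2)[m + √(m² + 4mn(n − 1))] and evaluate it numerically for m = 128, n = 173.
z(128, 173; 2, 2) ≤ (1/2)[128 + √(128² + 4·128·173·172)] = (1/2)[128 + √15251456] = 2016.6556

Kővári–Sós–Turán: let r_1, ..., r_128 be the row sums and z = Σ r_i the total number of 1s. Each pair of columns can share at most one row with both entries 1 (else a 2×2 all-ones block appears), so Σ_i C(r_i, 2) ≤ C(173, 2) = 14878. By convexity Σ_i C(r_i, 2) ≥ 128·C(z/128, 2) = z(z − 128)/(2·128), giving z² − 128z − 128·173·172 ≤ 0 and hence z ≤ (1/2)[128 + √(16384 + 4·3808768)] = (1/2)[128 + √15251456] ≈ (1/2)(128 + 3905.3113) = 2016.6556.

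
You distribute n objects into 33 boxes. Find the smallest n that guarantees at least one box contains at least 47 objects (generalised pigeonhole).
n = (47 − 1)·33 + 1 = 1519

By the generalised pigeonhole principle, to guarantee some box contains ≥ r objects we need more than (r − 1) · k objects total. Threshold: n = (r − 1) · k + 1. With r = 47 and k = 33: n = 46 · 33 + 1 = 1518 + 1 = 1519. For n = 1518 = 46 · 33, we can put exactly 46 objects in every box, avoiding 47 in any single one — so 1519 is tight.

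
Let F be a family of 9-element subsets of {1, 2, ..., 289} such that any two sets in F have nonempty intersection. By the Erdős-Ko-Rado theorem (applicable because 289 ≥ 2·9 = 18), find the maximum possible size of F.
max |F| = C(288, 8) = 1064204174039292

The Erdős-Ko-Rado theorem states: for n ≥ 2k, an intersecting family of k-subsets of an n-element set has size at most C(n − 1, k − 1), with equality for 'star' families {A ⊆ [n] : |A| = k, i ∈ A} (fix an element i). For n = 289, k = 9: C(288, 8) = 1064204174039292.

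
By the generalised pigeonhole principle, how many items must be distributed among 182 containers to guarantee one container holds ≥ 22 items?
n = (22 − 1)·182 + 1 = 3823

By the generalised pigeonhole principle, to guarantee some box contains ≥ r objects we need more than (r − 1) · k objects total. Threshold: n = (r − 1) · k + 1. With r = 22 and k = 182: n = 21 · 182 + 1 = 3822 + 1 = 3823. For n = 3822 = 21 · 182, we can put exactly 21 objects in every box, avoiding 22 in any single one — so 3823 is tight.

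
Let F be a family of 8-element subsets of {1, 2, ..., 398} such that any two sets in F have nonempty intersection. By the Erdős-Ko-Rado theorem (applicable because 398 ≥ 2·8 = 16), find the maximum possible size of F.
max |F| = C(397, 7) = 292417829024244

Erdős-Ko-Rado (1961): when n ≥ 2k, max |F| = C(n−1, k−1). The bound is attained by the star {A : i ∈ A} for any fixed i ∈ [n]. Here C(398−1, 8−1) = C(397, 7) = 292417829024244.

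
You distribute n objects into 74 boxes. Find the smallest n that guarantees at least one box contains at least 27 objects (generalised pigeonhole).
n = (27 − 1)·74 + 1 = 1925

By the generalised pigeonhole principle, to guarantee some box contains ≥ r objects we need more than (r − 1) · k objects total. Threshold: n = (r − 1) · k + 1. With r = 27 and k = 74: n = 26 · 74 + 1 = 1924 + 1 = 1925. For n = 1924 = 26 · 74, we can put exactly 26 objects in every box, avoiding 27 in any single one — so 1925 is tight.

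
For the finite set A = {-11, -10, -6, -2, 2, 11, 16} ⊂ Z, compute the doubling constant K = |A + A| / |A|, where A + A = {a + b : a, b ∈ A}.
K = |A + A| / |A| = 23/7

Enumerate A + A = {a + b : a, b ∈ A}. With |A| = 7, there are |A|^2 = 49 ordered sum pairs; collecting distinct values, A + A = {-22, -21, -20, -17, -16, -13, -12, -9, -8, -4, 0, 1, 4, 5, 6, 9, 10, 13, 14, 18, 22, 27, 32}, so |A + A| = 23. Thus K = 23/7. For comparison, the minimum possible |A + A| over all 7-element sets is 2·7 − 1 = 13 (so min K = 13/7), attained only by arithmetic progressions.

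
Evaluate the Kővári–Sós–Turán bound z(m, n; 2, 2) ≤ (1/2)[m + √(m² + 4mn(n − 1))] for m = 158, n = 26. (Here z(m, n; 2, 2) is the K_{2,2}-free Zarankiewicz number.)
z(158, 26; 2, 2) ≤ (1/2)[158 + √(158² + 4·158·26·25)] = (1/2)[158 + √435764] = 409.0621

Kővári–Sós–Turán: let r_1, ..., r_158 be the row sums and z = Σ r_i the total number of 1s. Each pair of columns can share at most one row with both entries 1 (else a 2×2 all-ones block appears), so Σ_i C(r_i, 2) ≤ C(26, 2) = 325. By convexity Σ_i C(r_i, 2) ≥ 158·C(z/158, 2) = z(z − 158)/(2·158), giving z² − 158z − 158·26·25 ≤ 0 and hence z ≤ (1/2)[158 + √(24964 + 4·102700)] = (1/2)[158 + √435764] ≈ (1/2)(158 + 660.1242) = 409.0621.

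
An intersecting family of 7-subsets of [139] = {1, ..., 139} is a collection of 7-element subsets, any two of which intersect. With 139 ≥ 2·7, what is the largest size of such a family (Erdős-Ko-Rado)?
max |F| = C(138, 6) = 8592039666

The Erdős-Ko-Rado theorem states: for n ≥ 2k, an intersecting family of k-subsets of an n-element set has size at most C(n − 1, k − 1), with equality for 'star' families {A ⊆ [n] : |A| = k, i ∈ A} (fix an element i). For n = 139, k = 7: C(138, 6) = 8592039666.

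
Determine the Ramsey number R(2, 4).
R(2, 4) = 4

R(2, k) = k for all k ≥ 2: in a 2-colouring of K_k, either some edge is red (a red K_2) or all edges are blue (a blue K_k). And K_{3} coloured all-blue has no blue K_4, so R(2, 4) > 3. Hence R(2, 4) = 4.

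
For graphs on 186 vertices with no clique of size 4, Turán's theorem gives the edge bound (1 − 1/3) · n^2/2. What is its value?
Turán density bound = (2/3) · 186^2/2 = 11532

Turán's theorem: ex(n, K_{r+1}) is achieved by the complete r-partite Turán graph T(n, r) with parts as balanced as possible, and is at most (1 − 1/r) · n^2/2. For r = 3, n = 186: the density bound is (2/3) · 34596/2 = 11532. Since 3 ∣ 186, the Turán graph T(186, 3) has parts of equal size 62, and its edge count e(T(186, 3)) = 11532 attains the density bound exactly.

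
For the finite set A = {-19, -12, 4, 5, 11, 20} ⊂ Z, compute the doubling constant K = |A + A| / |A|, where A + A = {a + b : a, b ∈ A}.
K = |A + A| / |A| = 19/6

Enumerate A + A = {a + b : a, b ∈ A}. With |A| = 6, there are |A|^2 = 36 ordered sum pairs; collecting distinct values, A + A = {-38, -31, -24, -15, -14, -8, -7, -1, 1, 8, 9, 10, 15, 16, 22, 24, 25, 31, 40}, so |A + A| = 19. Thus K = 19/6. For comparison, the minimum possible |A + A| over all 6-element sets is 2·6 − 1 = 11 (so min K = 11/6), attained only by arithmetic progressions.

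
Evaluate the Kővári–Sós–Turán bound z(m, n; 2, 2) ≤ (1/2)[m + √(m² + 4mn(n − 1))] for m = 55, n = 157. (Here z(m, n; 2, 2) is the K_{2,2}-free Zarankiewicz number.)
z(55, 157; 2, 2) ≤ (1/2)[55 + √(55² + 4·55·157·156)] = (1/2)[55 + √5391265] = 1188.4549

Kővári–Sós–Turán: let r_1, ..., r_55 be the row sums and z = Σ r_i the total number of 1s. Each pair of columns can share at most one row with both entries 1 (else a 2×2 all-ones block appears), so Σ_i C(r_i, 2) ≤ C(157, 2) = 12246. By convexity Σ_i C(r_i, 2) ≥ 55·C(z/55, 2) = z(z − 55)/(2·55), giving z² − 55z − 55·157·156 ≤ 0 and hence z ≤ (1/2)[55 + √(3025 + 4·1347060)] = (1/2)[55 + √5391265] ≈ (1/2)(55 + 2321.9098) = 1188.4549.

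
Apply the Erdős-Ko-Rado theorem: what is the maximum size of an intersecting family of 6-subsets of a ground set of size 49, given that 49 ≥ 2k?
max |F| = C(48, 5) = 1712304

The Erdős-Ko-Rado theorem states: for n ≥ 2k, an intersecting family of k-subsets of an n-element set has size at most C(n − 1, k − 1), with equality for 'star' families {A ⊆ [n] : |A| = k, i ∈ A} (fix an element i). For n = 49, k = 6: C(48, 5) = 1712304.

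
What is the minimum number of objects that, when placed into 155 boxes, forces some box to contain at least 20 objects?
n = (20 − 1)·155 + 1 = 2946

By the generalised pigeonhole principle, to guarantee some box contains ≥ r objects we need more than (r − 1) · k objects total. Threshold: n = (r − 1) · k + 1. With r = 20 and k = 155: n = 19 · 155 + 1 = 2945 + 1 = 2946. For n = 2945 = 19 · 155, we can put exactly 19 objects in every box, avoiding 20 in any single one — so 2946 is tight.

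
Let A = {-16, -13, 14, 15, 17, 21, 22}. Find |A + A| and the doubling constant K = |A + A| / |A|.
K = |A + A| / |A| = 26/7

Enumerate A + A = {a + b : a, b ∈ A}. With |A| = 7, there are |A|^2 = 49 ordered sum pairs; collecting distinct values, A + A = {-32, -29, -26, -2, -1, 1, 2, 4, 5, 6, 8, 9, 28, 29, 30, 31, 32, 34, 35, 36, 37, 38, 39, 42, 43, 44}, so |A + A| = 26. Thus K = 26/7. For comparison, the minimum possible |A + A| over all 7-element sets is 2·7 − 1 = 13 (so min K = 13/7), attained only by arithmetic progressions.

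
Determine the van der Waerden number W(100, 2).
W(100, 2) = 100 + 1 = 101

A 2-term AP is any pair of integers, so a monochromatic 2-AP exists iff some colour is used at least twice. With 100 colours, the colouring i ↦ i on {1, ..., 100} uses each colour once, avoiding any monochromatic pair, so W(100, 2) > 100. For {1, ..., 101}, pigeonhole forces two integers of the same colour, which form a monochromatic 2-AP. Hence W(100, 2) = 101.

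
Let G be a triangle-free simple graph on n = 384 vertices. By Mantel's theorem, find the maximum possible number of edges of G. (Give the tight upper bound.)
ex(384, K_3) = ⌊384^2/4⌋ = 36864

Mantel (1907): a triangle-free graph on n vertices has at most ⌊n^2/4⌋ edges, with equality for the complete bipartite graph K_{⌊n/2⌋, ⌈n/2⌉}. For n = 384: ⌊384^2/4⌋ = ⌊147456/4⌋ = 36864. The extremal graph is K_{192, 192}, which has 192·192 = 36864 edges.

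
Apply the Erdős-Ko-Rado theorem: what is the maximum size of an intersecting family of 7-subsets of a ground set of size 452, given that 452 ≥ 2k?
max |F| = C(451, 6) = 11303769578640

Erdős-Ko-Rado (1961): when n ≥ 2k, max |F| = C(n−1, k−1). The bound is attained by the star {A : i ∈ A} for any fixed i ∈ [n]. Here C(452−1, 7−1) = C(451, 6) = 11303769578640.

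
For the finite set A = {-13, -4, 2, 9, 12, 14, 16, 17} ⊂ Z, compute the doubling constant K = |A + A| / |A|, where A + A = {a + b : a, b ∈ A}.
K = |A + A| / |A| = 32/8 = 4

Enumerate A + A = {a + b : a, b ∈ A}. With |A| = 8, there are |A|^2 = 64 ordered sum pairs; collecting distinct values, A + A = {-26, -17, -11, -8, -4, -2, -1, 1, 3, 4, 5, 8, 10, 11, 12, 13, 14, 16, 18, 19, 21, 23, 24, 25, 26, 28, 29, 30, 31, 32, 33, 34}, so |A + A| = 32. Thus K = 32/8 = 4. For comparison, the minimum possible |A + A| over all 8-element sets is 2·8 − 1 = 15 (so min K = 15/8), attained only by arithmetic progressions.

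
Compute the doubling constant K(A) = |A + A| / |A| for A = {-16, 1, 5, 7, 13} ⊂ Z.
K = |A + A| / |A| = 14/5

Enumerate A + A = {a + b : a, b ∈ A}. With |A| = 5, there are |A|^2 = 25 ordered sum pairs; collecting distinct values, A + A = {-32, -15, -11, -9, -3, 2, 6, 8, 10, 12, 14, 18, 20, 26}, so |A + A| = 14. Thus K = 14/5. For comparison, the minimum possible |A + A| over all 5-element sets is 2·5 − 1 = 9 (so min K = 9/5), attained only by arithmetic progressions.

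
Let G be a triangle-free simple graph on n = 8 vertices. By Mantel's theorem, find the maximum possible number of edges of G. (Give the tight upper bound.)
ex(8, K_3) = ⌊8^2/4⌋ = 16

Mantel (1907): a triangle-free graph on n vertices has at most ⌊n^2/4⌋ edges, with equality for the complete bipartite graph K_{⌊n/2⌋, ⌈n/2⌉}. For n = 8: ⌊8^2/4⌋ = ⌊64/4⌋ = 16. The extremal graph is K_{4, 4}, which has 4·4 = 16 edges.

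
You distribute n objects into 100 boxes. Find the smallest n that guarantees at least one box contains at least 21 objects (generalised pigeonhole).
n = (21 − 1)·100 + 1 = 2001

By the generalised pigeonhole principle, to guarantee some box contains ≥ r objects we need more than (r − 1) · k objects total. Threshold: n = (r − 1) · k + 1. With r = 21 and k = 100: n = 20 · 100 + 1 = 2000 + 1 = 2001. For n = 2000 = 20 · 100, we can put exactly 20 objects in every box, avoiding 21 in any single one — so 2001 is tight.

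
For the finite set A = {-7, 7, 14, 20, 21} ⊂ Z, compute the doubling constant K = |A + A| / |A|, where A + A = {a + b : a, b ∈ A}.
K = |A + A| / |A| = 13/5

Enumerate A + A = {a + b : a, b ∈ A}. With |A| = 5, there are |A|^2 = 25 ordered sum pairs; collecting distinct values, A + A = {-14, 0, 7, 13, 14, 21, 27, 28, 34, 35, 40, 41, 42}, so |A + A| = 13. Thus K = 13/5. For comparison, the minimum possible |A + A| over all 5-element sets is 2·5 − 1 = 9 (so min K = 9/5), attained only by arithmetic progressions.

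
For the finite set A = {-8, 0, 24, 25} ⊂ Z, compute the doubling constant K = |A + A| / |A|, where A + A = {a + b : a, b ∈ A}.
K = |A + A| / |A| = 10/4 = 5/2

Enumerate A + A = {a + b : a, b ∈ A}. With |A| = 4, there are |A|^2 = 16 ordered sum pairs; collecting distinct values, A + A = {-16, -8, 0, 16, 17, 24, 25, 48, 49, 50}, so |A + A| = 10. Thus K = 10/4 = 5/2. For comparison, the minimum possible |A + A| over all 4-element sets is 2·4 − 1 = 7 (so min K = 7/4), attained only by arithmetic progressions.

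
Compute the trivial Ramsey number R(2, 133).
R(2, 133) = 133

R(2, k) = k for all k ≥ 2: in a 2-colouring of K_k, either some edge is red (a red K_2) or all edges are blue (a blue K_k). And K_{132} coloured all-blue has no blue K_133, so R(2, 133) > 132. Hence R(2, 133) = 133.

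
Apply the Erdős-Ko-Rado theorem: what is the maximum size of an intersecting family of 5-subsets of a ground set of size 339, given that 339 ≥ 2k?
max |F| = C(338, 4) = 534219140

The Erdős-Ko-Rado theorem states: for n ≥ 2k, an intersecting family of k-subsets of an n-element set has size at most C(n − 1, k − 1), with equality for 'star' families {A ⊆ [n] : |A| = k, i ∈ A} (fix an element i). For n = 339, k = 5: C(338, 4) = 534219140.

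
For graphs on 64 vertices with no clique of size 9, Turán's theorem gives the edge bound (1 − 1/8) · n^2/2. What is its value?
Turán density bound = (7/8) · 64^2/2 = 1792

Turán's theorem: ex(n, K_{r+1}) is achieved by the complete r-partite Turán graph T(n, r) with parts as balanced as possible, and is at most (1 − 1/r) · n^2/2. For r = 8, n = 64: the density bound is (7/8) · 4096/2 = 1792. Since 8 ∣ 64, the Turán graph T(64, 8) has parts of equal size 8, and its edge count e(T(64, 8)) = 1792 attains the density bound exactly.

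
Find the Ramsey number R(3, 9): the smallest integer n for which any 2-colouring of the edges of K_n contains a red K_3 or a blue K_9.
R(3, 9) = 36

Lower bound: an explicit 2-colouring of K_{35} (typically a Paley-type or other structured construction) avoids a red K_3 and a blue K_9, showing R(3, 9) > 35.
Upper bound: the simple Erdős–Szekeres recurrence only gives R(3, 9) ≤ 37; the tight bound R(3, 9) ≤ 36 requires a sharper case analysis (or computer search) of 2-colourings of K_{36}.
Hence R(3, 9) = 36.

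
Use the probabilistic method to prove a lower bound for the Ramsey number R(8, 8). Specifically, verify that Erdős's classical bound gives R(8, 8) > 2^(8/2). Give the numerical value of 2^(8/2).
2^(8/2) = 16; so R(8, 8) > 16

Colour each edge of K_n uniformly at random with red/blue. The expected number of monochromatic K_8 is C(n, 8) · 2 · 2^(−C(8,2)). If C(n, 8) · 2^(1 − C(8,2)) < 1, then with positive probability no monochromatic K_8 exists, so R(8, 8) > n. The standard estimate C(n, 8) ≤ n^8/8! shows this inequality holds whenever n ≤ 2^(8/2) (since 8! · 2^(C(8,2) − 1) > 2^(8^2/2) ≥ n^8). Hence R(8, 8) > 2^(8/2) = 16.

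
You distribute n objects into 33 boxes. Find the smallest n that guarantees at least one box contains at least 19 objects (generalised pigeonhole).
n = (19 − 1)·33 + 1 = 595

By the generalised pigeonhole principle, to guarantee some box contains ≥ r objects we need more than (r − 1) · k objects total. Threshold: n = (r − 1) · k + 1. With r = 19 and k = 33: n = 18 · 33 + 1 = 594 + 1 = 595. For n = 594 = 18 · 33, we can put exactly 18 objects in every box, avoiding 19 in any single one — so 595 is tight.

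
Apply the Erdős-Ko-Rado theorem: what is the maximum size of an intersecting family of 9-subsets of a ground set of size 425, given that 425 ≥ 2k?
max |F| = C(424, 8) = 24241299508815741

The Erdős-Ko-Rado theorem states: for n ≥ 2k, an intersecting family of k-subsets of an n-element set has size at most C(n − 1, k − 1), with equality for 'star' families {A ⊆ [n] : |A| = k, i ∈ A} (fix an element i). For n = 425, k = 9: C(424, 8) = 24241299508815741.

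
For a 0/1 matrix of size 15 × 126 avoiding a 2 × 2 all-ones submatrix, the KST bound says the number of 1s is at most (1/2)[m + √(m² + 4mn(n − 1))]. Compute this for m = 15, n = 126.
z(15, 126; 2, 2) ≤ (1/2)[15 + √(15² + 4·15·126·125)] = (1/2)[15 + √945225] = 493.6134

Kővári–Sós–Turán: let r_1, ..., r_15 be the row sums and z = Σ r_i the total number of 1s. Each pair of columns can share at most one row with both entries 1 (else a 2×2 all-ones block appears), so Σ_i C(r_i, 2) ≤ C(126, 2) = 7875. By convexity Σ_i C(r_i, 2) ≥ 15·C(z/15, 2) = z(z − 15)/(2·15), giving z² − 15z − 15·126·125 ≤ 0 and hence z ≤ (1/2)[15 + √(225 + 4·236250)] = (1/2)[15 + √945225] ≈ (1/2)(15 + 972.2268) = 493.6134.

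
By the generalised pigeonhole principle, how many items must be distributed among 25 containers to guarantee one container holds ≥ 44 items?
n = (44 − 1)·25 + 1 = 1076

By the generalised pigeonhole principle, to guarantee some box contains ≥ r objects we need more than (r − 1) · k objects total. Threshold: n = (r − 1) · k + 1. With r = 44 and k = 25: n = 43 · 25 + 1 = 1075 + 1 = 1076. For n = 1075 = 43 · 25, we can put exactly 43 objects in every box, avoiding 44 in any single one — so 1076 is tight.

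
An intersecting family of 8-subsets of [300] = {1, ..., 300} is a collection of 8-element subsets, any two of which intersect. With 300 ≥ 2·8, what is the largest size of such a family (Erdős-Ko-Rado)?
max |F| = C(299, 7) = 39494993171634

Erdős-Ko-Rado (1961): when n ≥ 2k, max |F| = C(n−1, k−1). The bound is attained by the star {A : i ∈ A} for any fixed i ∈ [n]. Here C(300−1, 8−1) = C(299, 7) = 39494993171634.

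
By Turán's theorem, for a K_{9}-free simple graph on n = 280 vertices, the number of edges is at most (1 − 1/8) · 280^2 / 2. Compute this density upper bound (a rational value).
Turán density bound = (7/8) · 280^2/2 = 34300

Turán's theorem: ex(n, K_{r+1}) is achieved by the complete r-partite Turán graph T(n, r) with parts as balanced as possible, and is at most (1 − 1/r) · n^2/2. For r = 8, n = 280: the density bound is (7/8) · 78400/2 = 34300. Since 8 ∣ 280, the Turán graph T(280, 8) has parts of equal size 35, and its edge count e(T(280, 8)) = 34300 attains the density bound exactly.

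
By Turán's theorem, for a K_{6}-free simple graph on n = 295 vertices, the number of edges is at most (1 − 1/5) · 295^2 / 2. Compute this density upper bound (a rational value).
Turán density bound = (4/5) · 295^2/2 = 34810

Turán's theorem: ex(n, K_{r+1}) is achieved by the complete r-partite Turán graph T(n, r) with parts as balanced as possible, and is at most (1 − 1/r) · n^2/2. For r = 5, n = 295: the density bound is (4/5) · 87025/2 = 34810. Since 5 ∣ 295, the Turán graph T(295, 5) has parts of equal size 59, and its edge count e(T(295, 5)) = 34810 attains the density bound exactly.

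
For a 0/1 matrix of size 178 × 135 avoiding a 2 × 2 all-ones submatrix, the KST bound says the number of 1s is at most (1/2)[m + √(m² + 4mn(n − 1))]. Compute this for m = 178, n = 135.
z(178, 135; 2, 2) ≤ (1/2)[178 + √(178² + 4·178·135·134)] = (1/2)[178 + √12911764] = 1885.6472

Kővári–Sós–Turán: let r_1, ..., r_178 be the row sums and z = Σ r_i the total number of 1s. Each pair of columns can share at most one row with both entries 1 (else a 2×2 all-ones block appears), so Σ_i C(r_i, 2) ≤ C(135, 2) = 9045. By convexity Σ_i C(r_i, 2) ≥ 178·C(z/178, 2) = z(z − 178)/(2·178), giving z² − 178z − 178·135·134 ≤ 0 and hence z ≤ (1/2)[178 + √(31684 + 4·3220020)] = (1/2)[178 + √12911764] ≈ (1/2)(178 + 3593.2943) = 1885.6472.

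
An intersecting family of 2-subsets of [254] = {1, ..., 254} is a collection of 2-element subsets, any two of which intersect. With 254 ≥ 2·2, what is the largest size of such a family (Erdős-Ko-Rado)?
max |F| = C(253, 1) = 253

Erdős-Ko-Rado (1961): when n ≥ 2k, max |F| = C(n−1, k−1). The bound is attained by the star {A : i ∈ A} for any fixed i ∈ [n]. Here C(254−1, 2−1) = C(253, 1) = 253.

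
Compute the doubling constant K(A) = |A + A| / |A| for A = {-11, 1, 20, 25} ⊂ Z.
K = |A + A| / |A| = 10/4 = 5/2

Enumerate A + A = {a + b : a, b ∈ A}. With |A| = 4, there are |A|^2 = 16 ordered sum pairs; collecting distinct values, A + A = {-22, -10, 2, 9, 14, 21, 26, 40, 45, 50}, so |A + A| = 10. Thus K = 10/4 = 5/2. For comparison, the minimum possible |A + A| over all 4-element sets is 2·4 − 1 = 7 (so min K = 7/4), attained only by arithmetic progressions.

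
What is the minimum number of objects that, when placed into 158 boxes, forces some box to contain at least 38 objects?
n = (38 − 1)·158 + 1 = 5847

By the generalised pigeonhole principle, to guarantee some box contains ≥ r objects we need more than (r − 1) · k objects total. Threshold: n = (r − 1) · k + 1. With r = 38 and k = 158: n = 37 · 158 + 1 = 5846 + 1 = 5847. For n = 5846 = 37 · 158, we can put exactly 37 objects in every box, avoiding 38 in any single one — so 5847 is tight.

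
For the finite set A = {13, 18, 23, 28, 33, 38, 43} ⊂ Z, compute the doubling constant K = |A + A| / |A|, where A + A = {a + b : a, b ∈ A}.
K = |A + A| / |A| = 13/7

Enumerate A + A = {a + b : a, b ∈ A}. With |A| = 7, there are |A|^2 = 49 ordered sum pairs; collecting distinct values, A + A = {26, 31, 36, 41, 46, 51, 56, 61, 66, 71, 76, 81, 86}, so |A + A| = 13. Thus K = 13/7. Here |A + A| = 2|A| − 1 = 13, the minimum possible — so K = 13/7 is minimal, which holds iff A is an arithmetic progression.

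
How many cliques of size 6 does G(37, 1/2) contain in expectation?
E[# K_6] = C(37, 6) · (1/2)^C(6, 2) = 2324784 / 2^15 = 145299/2048 ≈ 70.946777

For each 6-subset S of vertices (there are C(37, 6) = 2324784 such S), let X_S = 1 if S induces a K_6 (all C(6, 2) = 15 edges present). Then P(X_S = 1) = (1/2)^15 = 1/32768. By linearity of expectation, E[# K_6] = C(37, 6) · (1/2)^15 = 2324784 / 32768 = 145299/2048 ≈ 70.946777.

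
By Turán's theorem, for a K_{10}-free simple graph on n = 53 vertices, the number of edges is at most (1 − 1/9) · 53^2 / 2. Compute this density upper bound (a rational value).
Turán density bound = (8/9) · 53^2/2 = 11236/9 ≈ 1248.4444

Turán's theorem: ex(n, K_{r+1}) is achieved by the complete r-partite Turán graph T(n, r) with parts as balanced as possible, and is at most (1 − 1/r) · n^2/2. For r = 9, n = 53: the density bound is (8/9) · 2809/2 = 11236/9 ≈ 1248.4444. The integer-valued extremum is e(T(53, 9)) = 1248, which is strictly less than the density bound 11236/9 since 9 ∤ 53 (the parts of T(53, 9) cannot all be equal).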